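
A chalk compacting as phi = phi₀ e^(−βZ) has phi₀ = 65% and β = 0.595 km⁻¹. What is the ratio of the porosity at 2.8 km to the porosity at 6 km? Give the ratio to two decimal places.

phi(Z₁)/phi(Z₂) = e^(−β·Z₁)/e^(−β·Z₂) = e^{β(Z₂−Z₁)}
= exp(0.595 × 3.2) = exp(1.904) = 6.7127

6.71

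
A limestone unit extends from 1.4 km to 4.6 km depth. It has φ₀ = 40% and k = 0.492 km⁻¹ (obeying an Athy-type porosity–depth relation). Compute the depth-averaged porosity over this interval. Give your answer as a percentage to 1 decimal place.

10.1%

⟨φ⟩ = (1/(Z₂−Z₁)) ∫ φ₀ e^(−kZ) dZ = φ₀·(e^(−k·Z₁) − e^(−k·Z₂)) / (k·(Z₂−Z₁))
e^(−0.492×1.4) = 0.5022; e^(−0.492×4.6) = 0.1040
⟨φ⟩ = 0.4 × (0.5022 − 0.1040) / (0.492 × 3.2) = 0.4 × 0.2529 = 0.1012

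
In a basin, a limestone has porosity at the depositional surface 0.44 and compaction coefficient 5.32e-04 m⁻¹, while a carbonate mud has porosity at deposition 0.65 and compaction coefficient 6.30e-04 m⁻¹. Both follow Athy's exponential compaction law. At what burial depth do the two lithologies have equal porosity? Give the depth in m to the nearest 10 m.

Working in km (1 km = 1000 m; β in km⁻¹ = β in m⁻¹ × 1000):
Set φ₀ₐ e^(−βₐd) = φ₀ᵦ e^(−βᵦd) ⇒ ln(φ₀ₐ/φ₀ᵦ) = (βₐ − βᵦ)·d
d = ln(0.44/0.65) / (0.532 − 0.63) = -0.3902 / -0.098 = 3.982 km

3980 m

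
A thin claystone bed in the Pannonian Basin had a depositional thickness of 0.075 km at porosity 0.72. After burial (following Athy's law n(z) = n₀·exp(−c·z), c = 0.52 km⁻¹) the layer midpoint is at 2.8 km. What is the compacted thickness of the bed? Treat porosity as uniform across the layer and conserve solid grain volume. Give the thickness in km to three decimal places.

0.025 km

Porosity at 2.8 km: n = 0.72·exp(−0.52×2.8) = 0.1679
Solid-volume conservation: h(1−n) = h₀(1−n₀) ⇒ h = h₀·(1−n₀)/(1−n)
h = 0.075 × (1 − 0.72)/(1 − 0.1679) = 0.075 × 0.3365 = 0.0252 km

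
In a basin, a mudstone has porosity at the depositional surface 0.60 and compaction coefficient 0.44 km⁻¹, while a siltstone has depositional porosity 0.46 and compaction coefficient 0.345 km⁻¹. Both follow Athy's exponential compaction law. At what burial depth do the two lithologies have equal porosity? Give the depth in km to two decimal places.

Set phi₀ₐ e^(−βₐZ) = phi₀ᵦ e^(−βᵦZ) ⇒ ln(phi₀ₐ/phi₀ᵦ) = (βₐ − βᵦ)·Z
Z = ln(0.6/0.46) / (0.44 − 0.345) = 0.2657 / 0.095 = 2.797 km

2.80 km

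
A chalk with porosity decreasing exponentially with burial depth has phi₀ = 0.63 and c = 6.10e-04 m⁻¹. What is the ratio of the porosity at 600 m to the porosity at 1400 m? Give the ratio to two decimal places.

Working in km (1 km = 1000 m; c in km⁻¹ = c in m⁻¹ × 1000):
phi(z₁)/phi(z₂) = e^(−c·z₁)/e^(−c·z₂) = e^{c(z₂−z₁)}
= exp(0.61 × 0.8) = exp(0.488) = 1.6291

1.63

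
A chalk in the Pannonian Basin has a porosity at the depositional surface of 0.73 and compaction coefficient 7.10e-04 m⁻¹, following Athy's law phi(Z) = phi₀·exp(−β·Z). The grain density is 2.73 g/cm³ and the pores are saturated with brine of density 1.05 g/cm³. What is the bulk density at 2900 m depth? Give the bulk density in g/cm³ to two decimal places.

2.57 g/cm³

Working in km (1 km = 1000 m; β in km⁻¹ = β in m⁻¹ × 1000):
Porosity at depth: phi = 0.73·exp(−0.71×2.9) = 0.73×0.1276 = 0.0931
Bulk density: ρ_b = (1−phi)ρ_g + phi·ρ_f = 0.9069×2.73 + 0.0931×1.05
       = 2.476 + 0.098 = 2.574 g/cm³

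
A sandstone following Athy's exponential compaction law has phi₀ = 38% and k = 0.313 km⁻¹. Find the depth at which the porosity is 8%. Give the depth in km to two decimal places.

4.98 km

Invert Athy's law: z = ln(phi₀/phi) / k
z = ln(0.38/0.08) / 0.313 = ln(4.75) / 0.313 = 1.5581 / 0.313 = 4.978 km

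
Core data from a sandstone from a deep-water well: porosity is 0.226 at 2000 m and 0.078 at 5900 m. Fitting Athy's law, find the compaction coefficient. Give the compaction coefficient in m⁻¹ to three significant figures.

Working in km (1 km = 1000 m; c in km⁻¹ = c in m⁻¹ × 1000):
Athy: n(z) = n₀ e^(−cz) ⇒ n₁/n₂ = e^{c(z₂−z₁)} ⇒ c = ln(n₁/n₂)/(z₂−z₁)
c = ln(0.226/0.078) / (5.9 − 2) = ln(2.897) / 3.9 = 1.0638 / 3.9 = 0.2728 km⁻¹

0.000273 m⁻¹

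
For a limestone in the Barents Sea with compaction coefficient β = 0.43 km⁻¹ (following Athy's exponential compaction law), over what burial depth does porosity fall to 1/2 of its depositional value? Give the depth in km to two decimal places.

φ/φ₀ = 1/2 ⇒ exp(−β·Z) = 1/2 ⇒ Z = ln(2) / β
Z = 0.6931 / 0.43 = 1.612 km

1.61 km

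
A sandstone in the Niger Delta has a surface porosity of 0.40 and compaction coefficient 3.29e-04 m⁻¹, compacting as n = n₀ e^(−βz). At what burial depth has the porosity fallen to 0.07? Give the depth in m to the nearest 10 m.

5300 m

Working in km (1 km = 1000 m; β in km⁻¹ = β in m⁻¹ × 1000):
Invert Athy's law: z = ln(n₀/n) / β
z = ln(0.4/0.07) / 0.329 = ln(5.714) / 0.329 = 1.7430 / 0.329 = 5.298 km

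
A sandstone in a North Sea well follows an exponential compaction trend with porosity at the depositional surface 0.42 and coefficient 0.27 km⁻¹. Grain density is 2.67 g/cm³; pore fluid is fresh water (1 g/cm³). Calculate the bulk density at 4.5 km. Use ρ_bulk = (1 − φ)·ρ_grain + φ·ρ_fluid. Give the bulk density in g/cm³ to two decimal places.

2.46 g/cm³

Porosity at depth: φ = 0.42·exp(−0.27×4.5) = 0.42×0.2967 = 0.1246
Bulk density: ρ_b = (1−φ)ρ_g + φ·ρ_f = 0.8754×2.67 + 0.1246×1
       = 2.337 + 0.125 = 2.462 g/cm³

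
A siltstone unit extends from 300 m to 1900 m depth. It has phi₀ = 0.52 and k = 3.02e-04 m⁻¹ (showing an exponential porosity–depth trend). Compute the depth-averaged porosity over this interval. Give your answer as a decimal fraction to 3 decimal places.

Working in km (1 km = 1000 m; k in km⁻¹ = k in m⁻¹ × 1000):
⟨phi⟩ = (1/(z₂−z₁)) ∫ phi₀ e^(−kz) dz = phi₀·(e^(−k·z₁) − e^(−k·z₂)) / (k·(z₂−z₁))
e^(−0.302×0.3) = 0.9134; e^(−0.302×1.9) = 0.5634
⟨phi⟩ = 0.52 × (0.9134 − 0.5634) / (0.302 × 1.6) = 0.52 × 0.7243 = 0.3767

0.377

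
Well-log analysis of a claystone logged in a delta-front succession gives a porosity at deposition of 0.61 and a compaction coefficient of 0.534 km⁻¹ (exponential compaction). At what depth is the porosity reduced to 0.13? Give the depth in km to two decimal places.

2.89 km

Invert Athy's law: Z = ln(n₀/n) / k
Z = ln(0.61/0.13) / 0.534 = ln(4.692) / 0.534 = 1.5459 / 0.534 = 2.895 km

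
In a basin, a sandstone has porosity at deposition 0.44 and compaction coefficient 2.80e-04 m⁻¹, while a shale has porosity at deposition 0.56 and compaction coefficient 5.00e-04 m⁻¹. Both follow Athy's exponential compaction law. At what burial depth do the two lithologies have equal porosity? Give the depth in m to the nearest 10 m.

Working in km (1 km = 1000 m; c in km⁻¹ = c in m⁻¹ × 1000):
Set n₀ₐ e^(−cₐd) = n₀ᵦ e^(−cᵦd) ⇒ ln(n₀ₐ/n₀ᵦ) = (cₐ − cᵦ)·d
d = ln(0.44/0.56) / (0.28 − 0.5) = -0.2412 / -0.22 = 1.096 km

1100 m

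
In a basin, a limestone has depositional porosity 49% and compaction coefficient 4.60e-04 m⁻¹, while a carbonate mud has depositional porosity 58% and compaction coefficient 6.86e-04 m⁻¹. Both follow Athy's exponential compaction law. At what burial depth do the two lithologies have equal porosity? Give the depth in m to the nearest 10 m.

Working in km (1 km = 1000 m; β in km⁻¹ = β in m⁻¹ × 1000):
Set n₀ₐ e^(−βₐz) = n₀ᵦ e^(−βᵦz) ⇒ ln(n₀ₐ/n₀ᵦ) = (βₐ − βᵦ)·z
z = ln(0.49/0.58) / (0.46 − 0.686) = -0.1686 / -0.226 = 0.746 km

750 m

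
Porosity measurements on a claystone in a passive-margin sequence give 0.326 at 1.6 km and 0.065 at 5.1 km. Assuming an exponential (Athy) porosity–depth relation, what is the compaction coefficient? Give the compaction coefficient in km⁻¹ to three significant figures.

Athy: φ(Z) = φ₀ e^(−kZ) ⇒ φ₁/φ₂ = e^{k(Z₂−Z₁)} ⇒ k = ln(φ₁/φ₂)/(Z₂−Z₁)
k = ln(0.326/0.065) / (5.1 − 1.6) = ln(5.015) / 3.5 = 1.6125 / 3.5 = 0.4607 km⁻¹

0.461 km⁻¹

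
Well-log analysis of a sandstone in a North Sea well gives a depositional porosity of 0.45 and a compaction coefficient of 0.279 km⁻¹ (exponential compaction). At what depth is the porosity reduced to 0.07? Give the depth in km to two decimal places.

Invert Athy's law: z = ln(n₀/n) / β
z = ln(0.45/0.07) / 0.279 = ln(6.429) / 0.279 = 1.8608 / 0.279 = 6.669 km

6.67 km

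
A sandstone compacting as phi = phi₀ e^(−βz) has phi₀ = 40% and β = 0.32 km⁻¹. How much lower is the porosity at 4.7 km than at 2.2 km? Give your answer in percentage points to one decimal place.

phi(2.2) = 0.4·e^(−0.32×2.2) = 0.1978
phi(4.7) = 0.4·e^(−0.32×4.7) = 0.0889
Δphi = 0.1978 − 0.0889 = 0.1089

10.9 percentage points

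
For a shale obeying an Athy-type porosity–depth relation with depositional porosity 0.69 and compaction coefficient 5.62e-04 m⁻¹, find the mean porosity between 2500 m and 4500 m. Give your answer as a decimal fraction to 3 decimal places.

0.102

Working in km (1 km = 1000 m; k in km⁻¹ = k in m⁻¹ × 1000):
⟨phi⟩ = (1/(Z₂−Z₁)) ∫ phi₀ e^(−kZ) dZ = phi₀·(e^(−k·Z₁) − e^(−k·Z₂)) / (k·(Z₂−Z₁))
e^(−0.562×2.5) = 0.2454; e^(−0.562×4.5) = 0.0797
⟨phi⟩ = 0.69 × (0.2454 − 0.0797) / (0.562 × 2) = 0.69 × 0.1474 = 0.1017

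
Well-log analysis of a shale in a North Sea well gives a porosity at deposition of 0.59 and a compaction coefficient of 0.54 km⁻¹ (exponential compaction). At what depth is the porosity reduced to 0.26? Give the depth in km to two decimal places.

1.52 km

Invert Athy's law: z = ln(n₀/n) / k
z = ln(0.59/0.26) / 0.54 = ln(2.269) / 0.54 = 0.8194 / 0.54 = 1.517 km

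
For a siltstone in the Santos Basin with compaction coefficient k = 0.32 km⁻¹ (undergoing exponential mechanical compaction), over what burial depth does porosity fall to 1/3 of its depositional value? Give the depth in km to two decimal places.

3.43 km

φ/φ₀ = 1/3 ⇒ exp(−k·d) = 1/3 ⇒ d = ln(3) / k
d = 1.0986 / 0.32 = 3.433 km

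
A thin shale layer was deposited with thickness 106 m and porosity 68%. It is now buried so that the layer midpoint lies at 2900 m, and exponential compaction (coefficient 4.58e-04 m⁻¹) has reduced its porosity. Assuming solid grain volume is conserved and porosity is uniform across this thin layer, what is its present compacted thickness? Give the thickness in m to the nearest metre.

Working in km (1 km = 1000 m; β in km⁻¹ = β in m⁻¹ × 1000):
Porosity at 2.9 km: n = 0.68·exp(−0.458×2.9) = 0.1802
Solid-volume conservation: h(1−n) = h₀(1−n₀) ⇒ h = h₀·(1−n₀)/(1−n)
h = 0.106 × (1 − 0.68)/(1 − 0.1802) = 0.106 × 0.3903 = 0.0414 km

41 m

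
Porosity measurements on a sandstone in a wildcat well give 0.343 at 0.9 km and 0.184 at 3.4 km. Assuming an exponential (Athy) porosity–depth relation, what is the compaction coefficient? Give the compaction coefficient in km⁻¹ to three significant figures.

Athy: phi(d) = phi₀ e^(−kd) ⇒ phi₁/phi₂ = e^{k(d₂−d₁)} ⇒ k = ln(phi₁/phi₂)/(d₂−d₁)
k = ln(0.343/0.184) / (3.4 − 0.9) = ln(1.864) / 2.5 = 0.6228 / 2.5 = 0.2491 km⁻¹

0.249 km⁻¹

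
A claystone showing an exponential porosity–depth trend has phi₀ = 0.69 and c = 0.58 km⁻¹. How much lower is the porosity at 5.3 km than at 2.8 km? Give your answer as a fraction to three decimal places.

phi(2.8) = 0.69·e^(−0.58×2.8) = 0.1360
phi(5.3) = 0.69·e^(−0.58×5.3) = 0.0319
Δphi = 0.1360 − 0.0319 = 0.1041

0.104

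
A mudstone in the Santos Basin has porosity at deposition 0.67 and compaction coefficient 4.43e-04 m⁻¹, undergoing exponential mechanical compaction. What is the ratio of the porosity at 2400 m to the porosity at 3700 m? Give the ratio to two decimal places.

Working in km (1 km = 1000 m; c in km⁻¹ = c in m⁻¹ × 1000):
phi(z₁)/phi(z₂) = e^(−c·z₁)/e^(−c·z₂) = e^{c(z₂−z₁)}
= exp(0.443 × 1.3) = exp(0.5759) = 1.7787

1.78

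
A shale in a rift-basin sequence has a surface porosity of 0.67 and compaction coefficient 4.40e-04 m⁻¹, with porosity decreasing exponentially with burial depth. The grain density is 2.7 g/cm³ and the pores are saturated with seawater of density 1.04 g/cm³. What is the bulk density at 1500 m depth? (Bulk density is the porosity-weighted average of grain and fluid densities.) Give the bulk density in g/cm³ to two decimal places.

Working in km (1 km = 1000 m; c in km⁻¹ = c in m⁻¹ × 1000):
Porosity at depth: phi = 0.67·exp(−0.44×1.5) = 0.67×0.5169 = 0.3463
Bulk density: ρ_b = (1−phi)ρ_g + phi·ρ_f = 0.6537×2.7 + 0.3463×1.04
       = 1.765 + 0.360 = 2.125 g/cm³

2.13 g/cm³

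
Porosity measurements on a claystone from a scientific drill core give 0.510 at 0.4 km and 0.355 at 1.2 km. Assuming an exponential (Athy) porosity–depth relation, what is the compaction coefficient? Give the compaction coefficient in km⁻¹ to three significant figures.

0.453 km⁻¹

Athy: φ(Z) = φ₀ e^(−kZ) ⇒ φ₁/φ₂ = e^{k(Z₂−Z₁)} ⇒ k = ln(φ₁/φ₂)/(Z₂−Z₁)
k = ln(0.51/0.355) / (1.2 − 0.4) = ln(1.437) / 0.8 = 0.3623 / 0.8 = 0.4529 km⁻¹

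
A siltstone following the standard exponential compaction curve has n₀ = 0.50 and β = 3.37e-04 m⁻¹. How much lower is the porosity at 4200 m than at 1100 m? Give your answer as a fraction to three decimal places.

Working in km (1 km = 1000 m; β in km⁻¹ = β in m⁻¹ × 1000):
n(1.1) = 0.5·e^(−0.337×1.1) = 0.3451
n(4.2) = 0.5·e^(−0.337×4.2) = 0.1214
Δn = 0.3451 − 0.1214 = 0.2237

0.224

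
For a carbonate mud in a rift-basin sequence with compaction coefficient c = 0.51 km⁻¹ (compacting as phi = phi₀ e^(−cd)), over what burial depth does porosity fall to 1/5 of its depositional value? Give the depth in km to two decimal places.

phi/phi₀ = 1/5 ⇒ exp(−c·d) = 1/5 ⇒ d = ln(5) / c
d = 1.6094 / 0.51 = 3.156 km

3.16 km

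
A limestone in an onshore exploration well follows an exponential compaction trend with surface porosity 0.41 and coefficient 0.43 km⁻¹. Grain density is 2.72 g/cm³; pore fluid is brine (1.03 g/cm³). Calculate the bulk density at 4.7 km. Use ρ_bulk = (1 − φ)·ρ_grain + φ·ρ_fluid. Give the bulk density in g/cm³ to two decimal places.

2.63 g/cm³

Porosity at depth: φ = 0.41·exp(−0.43×4.7) = 0.41×0.1325 = 0.0543
Bulk density: ρ_b = (1−φ)ρ_g + φ·ρ_f = 0.9457×2.72 + 0.0543×1.03
       = 2.572 + 0.056 = 2.628 g/cm³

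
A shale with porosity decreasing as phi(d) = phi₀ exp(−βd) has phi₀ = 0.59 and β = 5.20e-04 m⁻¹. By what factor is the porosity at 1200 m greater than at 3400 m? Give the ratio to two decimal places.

Working in km (1 km = 1000 m; β in km⁻¹ = β in m⁻¹ × 1000):
phi(d₁)/phi(d₂) = e^(−β·d₁)/e^(−β·d₂) = e^{β(d₂−d₁)}
= exp(0.52 × 2.2) = exp(1.144) = 3.1393

3.14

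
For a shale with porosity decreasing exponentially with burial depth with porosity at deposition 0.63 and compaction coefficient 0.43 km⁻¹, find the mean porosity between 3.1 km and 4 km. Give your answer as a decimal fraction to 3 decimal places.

⟨phi⟩ = (1/(d₂−d₁)) ∫ phi₀ e^(−cd) dd = phi₀·(e^(−c·d₁) − e^(−c·d₂)) / (c·(d₂−d₁))
e^(−0.43×3.1) = 0.2637; e^(−0.43×4) = 0.1791
⟨phi⟩ = 0.63 × (0.2637 − 0.1791) / (0.43 × 0.9) = 0.63 × 0.2187 = 0.1378

0.138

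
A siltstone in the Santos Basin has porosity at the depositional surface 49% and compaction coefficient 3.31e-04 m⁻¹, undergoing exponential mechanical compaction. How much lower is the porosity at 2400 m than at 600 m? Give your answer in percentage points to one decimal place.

Working in km (1 km = 1000 m; k in km⁻¹ = k in m⁻¹ × 1000):
φ(0.6) = 0.49·e^(−0.331×0.6) = 0.4017
φ(2.4) = 0.49·e^(−0.331×2.4) = 0.2214
Δφ = 0.4017 − 0.2214 = 0.1803

18.0 percentage points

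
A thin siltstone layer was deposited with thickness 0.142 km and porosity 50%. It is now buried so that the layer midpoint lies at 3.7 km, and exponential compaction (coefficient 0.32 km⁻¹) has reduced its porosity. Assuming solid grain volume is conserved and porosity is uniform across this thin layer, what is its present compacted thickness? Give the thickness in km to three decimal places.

Porosity at 3.7 km: phi = 0.5·exp(−0.32×3.7) = 0.1530
Solid-volume conservation: h(1−phi) = h₀(1−phi₀) ⇒ h = h₀·(1−phi₀)/(1−phi)
h = 0.142 × (1 − 0.5)/(1 − 0.1530) = 0.142 × 0.5903 = 0.0838 km

0.084 km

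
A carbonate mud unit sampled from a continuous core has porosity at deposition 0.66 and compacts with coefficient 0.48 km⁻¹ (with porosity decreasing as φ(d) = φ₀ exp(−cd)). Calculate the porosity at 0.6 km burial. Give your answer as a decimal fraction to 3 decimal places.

0.495

φ = φ₀·exp(−c·d) = 0.66 × exp(−0.48 × 0.6) = 0.66 × exp(−0.288)
  = 0.66 × 0.7498 = 0.4948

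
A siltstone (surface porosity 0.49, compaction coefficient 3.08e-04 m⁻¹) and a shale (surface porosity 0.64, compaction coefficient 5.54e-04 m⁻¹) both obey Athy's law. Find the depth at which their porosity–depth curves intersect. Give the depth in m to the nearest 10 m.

Working in km (1 km = 1000 m; β in km⁻¹ = β in m⁻¹ × 1000):
Set phi₀ₐ e^(−βₐd) = phi₀ᵦ e^(−βᵦd) ⇒ ln(phi₀ₐ/phi₀ᵦ) = (βₐ − βᵦ)·d
d = ln(0.49/0.64) / (0.308 − 0.554) = -0.2671 / -0.246 = 1.086 km

1090 m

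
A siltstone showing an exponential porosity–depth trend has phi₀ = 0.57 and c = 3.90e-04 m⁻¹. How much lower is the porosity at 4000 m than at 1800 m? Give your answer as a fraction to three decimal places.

0.163

Working in km (1 km = 1000 m; c in km⁻¹ = c in m⁻¹ × 1000):
phi(1.8) = 0.57·e^(−0.39×1.8) = 0.2825
phi(4) = 0.57·e^(−0.39×4) = 0.1198
Δphi = 0.2825 − 0.1198 = 0.1627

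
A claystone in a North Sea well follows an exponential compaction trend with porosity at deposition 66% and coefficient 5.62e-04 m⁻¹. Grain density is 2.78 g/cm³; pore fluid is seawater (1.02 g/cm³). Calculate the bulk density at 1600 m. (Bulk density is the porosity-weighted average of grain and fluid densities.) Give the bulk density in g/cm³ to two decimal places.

2.31 g/cm³

Working in km (1 km = 1000 m; c in km⁻¹ = c in m⁻¹ × 1000):
Porosity at depth: φ = 0.66·exp(−0.562×1.6) = 0.66×0.4069 = 0.2686
Bulk density: ρ_b = (1−φ)ρ_g + φ·ρ_f = 0.7314×2.78 + 0.2686×1.02
       = 2.033 + 0.274 = 2.307 g/cm³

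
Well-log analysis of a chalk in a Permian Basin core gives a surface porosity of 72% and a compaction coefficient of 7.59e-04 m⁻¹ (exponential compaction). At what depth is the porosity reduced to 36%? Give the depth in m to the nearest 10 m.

910 m

Working in km (1 km = 1000 m; c in km⁻¹ = c in m⁻¹ × 1000):
Invert Athy's law: Z = ln(φ₀/φ) / c
Z = ln(0.72/0.36) / 0.759 = ln(2) / 0.759 = 0.6931 / 0.759 = 0.913 km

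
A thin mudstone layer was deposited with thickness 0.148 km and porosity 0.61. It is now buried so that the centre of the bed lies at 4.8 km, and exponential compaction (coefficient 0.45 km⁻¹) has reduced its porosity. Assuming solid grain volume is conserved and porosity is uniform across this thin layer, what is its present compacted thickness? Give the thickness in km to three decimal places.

Porosity at 4.8 km: φ = 0.61·exp(−0.45×4.8) = 0.0703
Solid-volume conservation: h(1−φ) = h₀(1−φ₀) ⇒ h = h₀·(1−φ₀)/(1−φ)
h = 0.148 × (1 − 0.61)/(1 − 0.0703) = 0.148 × 0.4195 = 0.0621 km

0.062 km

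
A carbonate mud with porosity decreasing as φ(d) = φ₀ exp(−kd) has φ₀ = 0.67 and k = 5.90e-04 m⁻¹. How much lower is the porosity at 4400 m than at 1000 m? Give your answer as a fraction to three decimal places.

0.321

Working in km (1 km = 1000 m; k in km⁻¹ = k in m⁻¹ × 1000):
φ(1) = 0.67·e^(−0.59×1) = 0.3714
φ(4.4) = 0.67·e^(−0.59×4.4) = 0.0500
Δφ = 0.3714 − 0.0500 = 0.3214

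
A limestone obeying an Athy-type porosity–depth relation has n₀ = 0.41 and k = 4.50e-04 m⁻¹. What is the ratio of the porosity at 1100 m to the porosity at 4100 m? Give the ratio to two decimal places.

Working in km (1 km = 1000 m; k in km⁻¹ = k in m⁻¹ × 1000):
n(z₁)/n(z₂) = e^(−k·z₁)/e^(−k·z₂) = e^{k(z₂−z₁)}
= exp(0.45 × 3) = exp(1.35) = 3.8574

3.86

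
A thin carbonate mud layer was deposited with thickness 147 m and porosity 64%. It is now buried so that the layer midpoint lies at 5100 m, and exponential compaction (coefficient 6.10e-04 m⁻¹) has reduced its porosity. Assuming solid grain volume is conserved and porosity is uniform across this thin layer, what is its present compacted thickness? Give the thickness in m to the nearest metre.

54 m

Working in km (1 km = 1000 m; c in km⁻¹ = c in m⁻¹ × 1000):
Porosity at 5.1 km: n = 0.64·exp(−0.61×5.1) = 0.0285
Solid-volume conservation: h(1−n) = h₀(1−n₀) ⇒ h = h₀·(1−n₀)/(1−n)
h = 0.147 × (1 − 0.64)/(1 − 0.0285) = 0.147 × 0.3706 = 0.0545 km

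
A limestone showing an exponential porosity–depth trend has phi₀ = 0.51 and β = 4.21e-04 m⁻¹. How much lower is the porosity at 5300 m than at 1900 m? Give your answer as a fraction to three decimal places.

Working in km (1 km = 1000 m; β in km⁻¹ = β in m⁻¹ × 1000):
phi(1.9) = 0.51·e^(−0.421×1.9) = 0.2292
phi(5.3) = 0.51·e^(−0.421×5.3) = 0.0548
Δphi = 0.2292 − 0.0548 = 0.1744

0.174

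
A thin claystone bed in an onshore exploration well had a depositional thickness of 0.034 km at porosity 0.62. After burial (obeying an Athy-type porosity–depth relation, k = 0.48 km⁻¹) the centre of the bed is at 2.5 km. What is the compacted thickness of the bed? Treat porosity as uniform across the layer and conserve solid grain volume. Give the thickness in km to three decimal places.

Porosity at 2.5 km: φ = 0.62·exp(−0.48×2.5) = 0.1867
Solid-volume conservation: h(1−φ) = h₀(1−φ₀) ⇒ h = h₀·(1−φ₀)/(1−φ)
h = 0.034 × (1 − 0.62)/(1 − 0.1867) = 0.034 × 0.4673 = 0.0159 km

0.016 km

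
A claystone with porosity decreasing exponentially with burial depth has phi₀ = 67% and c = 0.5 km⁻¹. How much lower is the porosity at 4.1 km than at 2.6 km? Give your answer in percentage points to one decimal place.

9.6 percentage points

phi(2.6) = 0.67·e^(−0.5×2.6) = 0.1826
phi(4.1) = 0.67·e^(−0.5×4.1) = 0.0863
Δphi = 0.1826 − 0.0863 = 0.0963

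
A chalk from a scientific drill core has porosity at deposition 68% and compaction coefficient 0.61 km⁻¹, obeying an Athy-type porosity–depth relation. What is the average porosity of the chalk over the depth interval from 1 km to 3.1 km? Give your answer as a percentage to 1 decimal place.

⟨phi⟩ = (1/(z₂−z₁)) ∫ phi₀ e^(−cz) dz = phi₀·(e^(−c·z₁) − e^(−c·z₂)) / (c·(z₂−z₁))
e^(−0.61×1) = 0.5434; e^(−0.61×3.1) = 0.1509
⟨phi⟩ = 0.68 × (0.5434 − 0.1509) / (0.61 × 2.1) = 0.68 × 0.3063 = 0.2083

20.8%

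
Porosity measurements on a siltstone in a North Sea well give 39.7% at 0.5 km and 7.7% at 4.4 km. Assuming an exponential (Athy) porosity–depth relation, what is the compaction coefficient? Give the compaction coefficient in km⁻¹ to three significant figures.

Athy: phi(z) = phi₀ e^(−βz) ⇒ phi₁/phi₂ = e^{β(z₂−z₁)} ⇒ β = ln(phi₁/phi₂)/(z₂−z₁)
β = ln(0.397/0.077) / (4.4 − 0.5) = ln(5.156) / 3.9 = 1.6401 / 3.9 = 0.4205 km⁻¹

0.421 km⁻¹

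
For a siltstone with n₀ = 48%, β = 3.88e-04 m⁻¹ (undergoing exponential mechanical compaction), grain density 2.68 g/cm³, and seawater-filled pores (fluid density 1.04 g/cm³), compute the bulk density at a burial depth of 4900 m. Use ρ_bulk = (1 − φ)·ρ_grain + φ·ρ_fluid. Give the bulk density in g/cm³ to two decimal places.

Working in km (1 km = 1000 m; β in km⁻¹ = β in m⁻¹ × 1000):
Porosity at depth: n = 0.48·exp(−0.388×4.9) = 0.48×0.1494 = 0.0717
Bulk density: ρ_b = (1−n)ρ_g + n·ρ_f = 0.9283×2.68 + 0.0717×1.04
       = 2.488 + 0.075 = 2.562 g/cm³

2.56 g/cm³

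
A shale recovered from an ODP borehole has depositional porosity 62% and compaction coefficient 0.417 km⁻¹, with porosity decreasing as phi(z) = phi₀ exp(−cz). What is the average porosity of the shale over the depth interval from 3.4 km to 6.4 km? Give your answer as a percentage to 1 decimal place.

⟨phi⟩ = (1/(z₂−z₁)) ∫ phi₀ e^(−cz) dz = phi₀·(e^(−c·z₁) − e^(−c·z₂)) / (c·(z₂−z₁))
e^(−0.417×3.4) = 0.2422; e^(−0.417×6.4) = 0.0693
⟨phi⟩ = 0.62 × (0.2422 − 0.0693) / (0.417 × 3) = 0.62 × 0.1382 = 0.0857

8.6%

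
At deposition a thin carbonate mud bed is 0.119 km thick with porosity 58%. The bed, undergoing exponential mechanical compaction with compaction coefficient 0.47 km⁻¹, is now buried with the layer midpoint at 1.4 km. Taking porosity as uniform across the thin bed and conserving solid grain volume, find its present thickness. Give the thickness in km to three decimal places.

0.071 km

Porosity at 1.4 km: phi = 0.58·exp(−0.47×1.4) = 0.3004
Solid-volume conservation: h(1−phi) = h₀(1−phi₀) ⇒ h = h₀·(1−phi₀)/(1−phi)
h = 0.119 × (1 − 0.58)/(1 − 0.3004) = 0.119 × 0.6003 = 0.0714 km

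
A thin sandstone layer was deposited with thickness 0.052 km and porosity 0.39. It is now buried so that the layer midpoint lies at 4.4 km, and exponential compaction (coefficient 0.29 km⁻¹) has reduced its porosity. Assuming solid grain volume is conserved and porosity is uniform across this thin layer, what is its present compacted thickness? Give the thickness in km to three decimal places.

0.036 km

Porosity at 4.4 km: phi = 0.39·exp(−0.29×4.4) = 0.1089
Solid-volume conservation: h(1−phi) = h₀(1−phi₀) ⇒ h = h₀·(1−phi₀)/(1−phi)
h = 0.052 × (1 − 0.39)/(1 − 0.1089) = 0.052 × 0.6845 = 0.0356 km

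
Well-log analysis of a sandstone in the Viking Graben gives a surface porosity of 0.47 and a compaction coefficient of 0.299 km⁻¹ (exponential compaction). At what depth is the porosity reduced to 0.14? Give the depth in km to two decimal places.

4.05 km

Invert Athy's law: Z = ln(n₀/n) / k
Z = ln(0.47/0.14) / 0.299 = ln(3.357) / 0.299 = 1.2111 / 0.299 = 4.050 km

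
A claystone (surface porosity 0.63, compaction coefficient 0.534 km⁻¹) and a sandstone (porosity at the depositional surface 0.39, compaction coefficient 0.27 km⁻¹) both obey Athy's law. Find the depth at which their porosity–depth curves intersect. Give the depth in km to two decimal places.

1.82 km

Set phi₀ₐ e^(−βₐZ) = phi₀ᵦ e^(−βᵦZ) ⇒ ln(phi₀ₐ/phi₀ᵦ) = (βₐ − βᵦ)·Z
Z = ln(0.63/0.39) / (0.534 − 0.27) = 0.4796 / 0.264 = 1.817 km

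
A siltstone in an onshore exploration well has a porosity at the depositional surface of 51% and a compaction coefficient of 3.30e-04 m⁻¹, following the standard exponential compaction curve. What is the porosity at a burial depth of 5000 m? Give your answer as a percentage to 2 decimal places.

Working in km (1 km = 1000 m; c in km⁻¹ = c in m⁻¹ × 1000):
φ = φ₀·exp(−c·d) = 0.51 × exp(−0.33 × 5) = 0.51 × exp(−1.65)
  = 0.51 × 0.1920 = 0.0979

9.79%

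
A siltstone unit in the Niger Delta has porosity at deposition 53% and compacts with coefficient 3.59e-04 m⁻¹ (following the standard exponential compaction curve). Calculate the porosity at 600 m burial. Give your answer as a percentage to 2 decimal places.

42.73%

Working in km (1 km = 1000 m; β in km⁻¹ = β in m⁻¹ × 1000):
φ = φ₀·exp(−β·Z) = 0.53 × exp(−0.359 × 0.6) = 0.53 × exp(−0.2154)
  = 0.53 × 0.8062 = 0.4273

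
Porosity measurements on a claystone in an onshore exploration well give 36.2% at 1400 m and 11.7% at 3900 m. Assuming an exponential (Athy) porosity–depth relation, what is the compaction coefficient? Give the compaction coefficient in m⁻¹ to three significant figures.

0.000452 m⁻¹

Working in km (1 km = 1000 m; k in km⁻¹ = k in m⁻¹ × 1000):
Athy: phi(z) = phi₀ e^(−kz) ⇒ phi₁/phi₂ = e^{k(z₂−z₁)} ⇒ k = ln(phi₁/phi₂)/(z₂−z₁)
k = ln(0.362/0.117) / (3.9 − 1.4) = ln(3.094) / 2.5 = 1.1295 / 2.5 = 0.4518 km⁻¹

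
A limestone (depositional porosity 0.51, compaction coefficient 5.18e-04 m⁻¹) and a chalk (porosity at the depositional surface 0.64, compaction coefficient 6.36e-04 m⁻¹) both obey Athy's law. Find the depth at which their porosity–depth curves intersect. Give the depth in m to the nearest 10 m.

Working in km (1 km = 1000 m; β in km⁻¹ = β in m⁻¹ × 1000):
Set φ₀ₐ e^(−βₐZ) = φ₀ᵦ e^(−βᵦZ) ⇒ ln(φ₀ₐ/φ₀ᵦ) = (βₐ − βᵦ)·Z
Z = ln(0.51/0.64) / (0.518 − 0.636) = -0.2271 / -0.118 = 1.924 km

1920 m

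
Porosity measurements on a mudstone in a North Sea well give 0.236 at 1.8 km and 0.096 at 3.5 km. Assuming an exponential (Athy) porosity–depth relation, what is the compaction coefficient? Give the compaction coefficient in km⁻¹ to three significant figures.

Athy: φ(z) = φ₀ e^(−cz) ⇒ φ₁/φ₂ = e^{c(z₂−z₁)} ⇒ c = ln(φ₁/φ₂)/(z₂−z₁)
c = ln(0.236/0.096) / (3.5 − 1.8) = ln(2.458) / 1.7 = 0.8995 / 1.7 = 0.5291 km⁻¹

0.529 km⁻¹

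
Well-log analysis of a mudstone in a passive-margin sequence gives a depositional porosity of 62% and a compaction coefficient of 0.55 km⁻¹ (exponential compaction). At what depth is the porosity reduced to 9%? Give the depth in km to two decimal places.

Invert Athy's law: Z = ln(φ₀/φ) / c
Z = ln(0.62/0.09) / 0.55 = ln(6.889) / 0.55 = 1.9299 / 0.55 = 3.509 km

3.51 km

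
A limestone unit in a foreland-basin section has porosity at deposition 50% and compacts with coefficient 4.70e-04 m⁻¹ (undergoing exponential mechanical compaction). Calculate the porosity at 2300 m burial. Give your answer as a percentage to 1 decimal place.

Working in km (1 km = 1000 m; c in km⁻¹ = c in m⁻¹ × 1000):
phi = phi₀·exp(−c·Z) = 0.5 × exp(−0.47 × 2.3) = 0.5 × exp(−1.081)
  = 0.5 × 0.3393 = 0.1696

17.0%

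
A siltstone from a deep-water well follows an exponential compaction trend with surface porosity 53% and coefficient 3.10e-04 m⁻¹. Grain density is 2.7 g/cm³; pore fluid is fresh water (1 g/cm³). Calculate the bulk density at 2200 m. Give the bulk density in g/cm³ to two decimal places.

Working in km (1 km = 1000 m; β in km⁻¹ = β in m⁻¹ × 1000):
Porosity at depth: n = 0.53·exp(−0.31×2.2) = 0.53×0.5056 = 0.2680
Bulk density: ρ_b = (1−n)ρ_g + n·ρ_f = 0.7320×2.7 + 0.2680×1
       = 1.976 + 0.268 = 2.244 g/cm³

2.24 g/cm³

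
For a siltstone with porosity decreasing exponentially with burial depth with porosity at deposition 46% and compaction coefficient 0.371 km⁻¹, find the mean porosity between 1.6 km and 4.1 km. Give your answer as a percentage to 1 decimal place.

⟨phi⟩ = (1/(Z₂−Z₁)) ∫ phi₀ e^(−βZ) dZ = phi₀·(e^(−β·Z₁) − e^(−β·Z₂)) / (β·(Z₂−Z₁))
e^(−0.371×1.6) = 0.5523; e^(−0.371×4.1) = 0.2185
⟨phi⟩ = 0.46 × (0.5523 − 0.2185) / (0.371 × 2.5) = 0.46 × 0.3600 = 0.1656

16.6%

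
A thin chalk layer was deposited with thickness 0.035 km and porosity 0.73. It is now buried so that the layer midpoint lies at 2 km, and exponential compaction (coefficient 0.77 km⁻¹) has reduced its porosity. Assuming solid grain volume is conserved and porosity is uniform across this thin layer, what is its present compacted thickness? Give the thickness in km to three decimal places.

Porosity at 2 km: φ = 0.73·exp(−0.77×2) = 0.1565
Solid-volume conservation: h(1−φ) = h₀(1−φ₀) ⇒ h = h₀·(1−φ₀)/(1−φ)
h = 0.035 × (1 − 0.73)/(1 − 0.1565) = 0.035 × 0.3201 = 0.0112 km

0.011 km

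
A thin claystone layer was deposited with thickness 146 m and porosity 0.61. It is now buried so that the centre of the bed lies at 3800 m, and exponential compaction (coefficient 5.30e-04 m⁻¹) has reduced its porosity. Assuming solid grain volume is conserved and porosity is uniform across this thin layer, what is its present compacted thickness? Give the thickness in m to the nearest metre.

Working in km (1 km = 1000 m; β in km⁻¹ = β in m⁻¹ × 1000):
Porosity at 3.8 km: phi = 0.61·exp(−0.53×3.8) = 0.0814
Solid-volume conservation: h(1−phi) = h₀(1−phi₀) ⇒ h = h₀·(1−phi₀)/(1−phi)
h = 0.146 × (1 − 0.61)/(1 − 0.0814) = 0.146 × 0.4246 = 0.0620 km

62 m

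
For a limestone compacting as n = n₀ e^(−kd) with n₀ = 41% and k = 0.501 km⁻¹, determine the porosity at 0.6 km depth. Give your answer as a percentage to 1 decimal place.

n = n₀·exp(−k·d) = 0.41 × exp(−0.501 × 0.6) = 0.41 × exp(−0.3006)
  = 0.41 × 0.7404 = 0.3036

30.4%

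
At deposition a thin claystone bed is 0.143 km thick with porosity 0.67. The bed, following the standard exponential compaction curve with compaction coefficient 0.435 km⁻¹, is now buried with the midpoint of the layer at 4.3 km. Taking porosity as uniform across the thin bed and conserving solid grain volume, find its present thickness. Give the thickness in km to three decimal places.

Porosity at 4.3 km: n = 0.67·exp(−0.435×4.3) = 0.1032
Solid-volume conservation: h(1−n) = h₀(1−n₀) ⇒ h = h₀·(1−n₀)/(1−n)
h = 0.143 × (1 − 0.67)/(1 − 0.1032) = 0.143 × 0.3680 = 0.0526 km

0.053 km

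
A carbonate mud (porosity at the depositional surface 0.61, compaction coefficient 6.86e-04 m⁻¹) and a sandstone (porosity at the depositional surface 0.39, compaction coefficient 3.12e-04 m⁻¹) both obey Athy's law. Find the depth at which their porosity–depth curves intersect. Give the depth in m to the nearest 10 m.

1200 m

Working in km (1 km = 1000 m; k in km⁻¹ = k in m⁻¹ × 1000):
Set phi₀ₐ e^(−kₐz) = phi₀ᵦ e^(−kᵦz) ⇒ ln(phi₀ₐ/phi₀ᵦ) = (kₐ − kᵦ)·z
z = ln(0.61/0.39) / (0.686 − 0.312) = 0.4473 / 0.374 = 1.196 km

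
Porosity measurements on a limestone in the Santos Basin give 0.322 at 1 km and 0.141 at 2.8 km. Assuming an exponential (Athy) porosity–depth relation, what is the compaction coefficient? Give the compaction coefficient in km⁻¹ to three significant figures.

0.459 km⁻¹

Athy: n(Z) = n₀ e^(−cZ) ⇒ n₁/n₂ = e^{c(Z₂−Z₁)} ⇒ c = ln(n₁/n₂)/(Z₂−Z₁)
c = ln(0.322/0.141) / (2.8 − 1) = ln(2.284) / 1.8 = 0.8258 / 1.8 = 0.4588 km⁻¹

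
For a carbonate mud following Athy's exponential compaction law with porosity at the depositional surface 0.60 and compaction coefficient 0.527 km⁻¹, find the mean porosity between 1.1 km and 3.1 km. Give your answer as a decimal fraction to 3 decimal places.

0.208

⟨n⟩ = (1/(z₂−z₁)) ∫ n₀ e^(−βz) dz = n₀·(e^(−β·z₁) − e^(−β·z₂)) / (β·(z₂−z₁))
e^(−0.527×1.1) = 0.5601; e^(−0.527×3.1) = 0.1952
⟨n⟩ = 0.6 × (0.5601 − 0.1952) / (0.527 × 2) = 0.6 × 0.3462 = 0.2077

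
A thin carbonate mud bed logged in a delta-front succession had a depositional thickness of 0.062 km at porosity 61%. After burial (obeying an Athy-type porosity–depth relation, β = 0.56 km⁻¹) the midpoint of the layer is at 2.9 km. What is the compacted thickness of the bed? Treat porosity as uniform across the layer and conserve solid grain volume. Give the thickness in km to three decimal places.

Porosity at 2.9 km: phi = 0.61·exp(−0.56×2.9) = 0.1202
Solid-volume conservation: h(1−phi) = h₀(1−phi₀) ⇒ h = h₀·(1−phi₀)/(1−phi)
h = 0.062 × (1 − 0.61)/(1 − 0.1202) = 0.062 × 0.4433 = 0.0275 km

0.027 km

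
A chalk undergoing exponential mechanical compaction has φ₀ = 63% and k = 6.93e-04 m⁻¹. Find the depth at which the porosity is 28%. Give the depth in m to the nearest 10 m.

Working in km (1 km = 1000 m; k in km⁻¹ = k in m⁻¹ × 1000):
Invert Athy's law: d = ln(φ₀/φ) / k
d = ln(0.63/0.28) / 0.693 = ln(2.25) / 0.693 = 0.8109 / 0.693 = 1.170 km

1170 m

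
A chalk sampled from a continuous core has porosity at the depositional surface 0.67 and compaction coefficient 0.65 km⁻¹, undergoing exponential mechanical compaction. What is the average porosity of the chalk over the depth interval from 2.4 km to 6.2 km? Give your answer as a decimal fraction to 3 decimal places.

⟨n⟩ = (1/(Z₂−Z₁)) ∫ n₀ e^(−βZ) dZ = n₀·(e^(−β·Z₁) − e^(−β·Z₂)) / (β·(Z₂−Z₁))
e^(−0.65×2.4) = 0.2101; e^(−0.65×6.2) = 0.0178
⟨n⟩ = 0.67 × (0.2101 − 0.0178) / (0.65 × 3.8) = 0.67 × 0.0779 = 0.0522

0.052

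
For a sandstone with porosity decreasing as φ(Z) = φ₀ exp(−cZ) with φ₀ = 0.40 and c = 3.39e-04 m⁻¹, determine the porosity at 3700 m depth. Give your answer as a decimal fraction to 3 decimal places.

0.114

Working in km (1 km = 1000 m; c in km⁻¹ = c in m⁻¹ × 1000):
φ = φ₀·exp(−c·Z) = 0.4 × exp(−0.339 × 3.7) = 0.4 × exp(−1.254)
  = 0.4 × 0.2853 = 0.1141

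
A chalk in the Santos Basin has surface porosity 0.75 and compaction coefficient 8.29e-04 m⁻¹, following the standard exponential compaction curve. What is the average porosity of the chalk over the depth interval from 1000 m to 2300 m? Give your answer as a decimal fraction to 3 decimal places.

Working in km (1 km = 1000 m; β in km⁻¹ = β in m⁻¹ × 1000):
⟨φ⟩ = (1/(z₂−z₁)) ∫ φ₀ e^(−βz) dz = φ₀·(e^(−β·z₁) − e^(−β·z₂)) / (β·(z₂−z₁))
e^(−0.829×1) = 0.4365; e^(−0.829×2.3) = 0.1486
⟨φ⟩ = 0.75 × (0.4365 − 0.1486) / (0.829 × 1.3) = 0.75 × 0.2672 = 0.2004

0.200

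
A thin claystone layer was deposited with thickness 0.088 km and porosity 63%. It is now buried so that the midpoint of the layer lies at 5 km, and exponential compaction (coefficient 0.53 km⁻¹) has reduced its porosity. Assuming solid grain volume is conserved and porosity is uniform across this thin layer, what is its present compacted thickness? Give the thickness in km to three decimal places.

Porosity at 5 km: phi = 0.63·exp(−0.53×5) = 0.0445
Solid-volume conservation: h(1−phi) = h₀(1−phi₀) ⇒ h = h₀·(1−phi₀)/(1−phi)
h = 0.088 × (1 − 0.63)/(1 − 0.0445) = 0.088 × 0.3872 = 0.0341 km

0.034 km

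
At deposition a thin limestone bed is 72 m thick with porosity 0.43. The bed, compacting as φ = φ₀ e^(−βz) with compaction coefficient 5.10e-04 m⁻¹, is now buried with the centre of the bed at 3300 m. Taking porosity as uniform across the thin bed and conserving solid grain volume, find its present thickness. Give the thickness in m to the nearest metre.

Working in km (1 km = 1000 m; β in km⁻¹ = β in m⁻¹ × 1000):
Porosity at 3.3 km: φ = 0.43·exp(−0.51×3.3) = 0.0799
Solid-volume conservation: h(1−φ) = h₀(1−φ₀) ⇒ h = h₀·(1−φ₀)/(1−φ)
h = 0.072 × (1 − 0.43)/(1 − 0.0799) = 0.072 × 0.6195 = 0.0446 km

45 m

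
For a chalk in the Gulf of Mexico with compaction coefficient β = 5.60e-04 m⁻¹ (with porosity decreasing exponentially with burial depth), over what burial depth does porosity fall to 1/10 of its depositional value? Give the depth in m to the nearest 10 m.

Working in km (1 km = 1000 m; β in km⁻¹ = β in m⁻¹ × 1000):
φ/φ₀ = 1/10 ⇒ exp(−β·z) = 1/10 ⇒ z = ln(10) / β
z = 2.3026 / 0.56 = 4.112 km

4110 m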